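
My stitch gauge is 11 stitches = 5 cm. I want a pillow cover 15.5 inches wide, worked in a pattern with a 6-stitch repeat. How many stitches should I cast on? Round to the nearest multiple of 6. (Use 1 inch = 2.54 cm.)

84 stitches.

15.5 in = 15.5 × 2.54 = 39.37 cm.
11 / 5 = 2.2 sts/cm.
39.37 × 2.2 = 86.61 sts.
→ 84.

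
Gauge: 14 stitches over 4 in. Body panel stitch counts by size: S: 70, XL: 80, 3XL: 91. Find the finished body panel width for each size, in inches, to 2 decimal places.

14/4 = 3.5 sts per in.
S: 70 / 3.5 = 20.000 → 20.00 in.
XL: 80 / 3.5 = 22.857 → 22.86 in.
3XL: 91 / 3.5 = 26.000 → 26.00 in.

S 20.00 inches; XL 22.86 inches; 3XL 26.00 inches.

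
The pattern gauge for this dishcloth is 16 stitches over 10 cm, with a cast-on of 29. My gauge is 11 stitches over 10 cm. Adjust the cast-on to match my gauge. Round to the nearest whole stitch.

Cast on 20 stitches.

Scale factor = 11 / 16 = 0.688.
29 × 11 / 16 = 19.94 sts.
→ 20 sts.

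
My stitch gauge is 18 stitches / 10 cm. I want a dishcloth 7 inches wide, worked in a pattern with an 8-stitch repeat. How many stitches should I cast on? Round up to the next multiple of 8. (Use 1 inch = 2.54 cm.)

7 in = 7 × 2.54 = 17.78 cm.
18 / 10 = 1.8 sts/cm.
17.78 × 1.8 = 32.00 sts.
→ 40.

40 stitches.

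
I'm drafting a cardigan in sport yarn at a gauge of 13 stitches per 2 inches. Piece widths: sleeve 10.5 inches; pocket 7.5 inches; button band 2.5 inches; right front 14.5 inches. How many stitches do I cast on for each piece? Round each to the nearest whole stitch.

Rate = 13/2 = 6.5 sts per in.
sleeve: 10.5 × 6.5 = 68.25 → 68.
pocket: 7.5 × 6.5 = 48.75 → 49.
button band: 2.5 × 6.5 = 16.25 → 16.
right front: 14.5 × 6.5 = 94.25 → 94.

sleeve 68; pocket 49; button band 16; right front 94.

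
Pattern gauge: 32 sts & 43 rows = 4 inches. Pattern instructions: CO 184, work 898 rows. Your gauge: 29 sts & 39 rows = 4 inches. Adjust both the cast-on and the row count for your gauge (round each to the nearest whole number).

Stitches: 184 × 29/32 = 166.75 → 167.
Rows: 898 × 39/43 = 814.47 → 814.

Cast on 167 stitches; work 814 rows.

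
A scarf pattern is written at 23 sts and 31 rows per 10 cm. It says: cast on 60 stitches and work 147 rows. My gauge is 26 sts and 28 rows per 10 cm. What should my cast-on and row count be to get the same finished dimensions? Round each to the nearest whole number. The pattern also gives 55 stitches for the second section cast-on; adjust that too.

Stitches: 60 × 26/23 = 67.83 → 68.
Rows: 147 × 28/31 = 132.77 → 133.
second section cast-on: 55 × 26/23 = 62.17 → 62.

Cast on 68 stitches; work 133 rows; second section cast-on 62 stitches.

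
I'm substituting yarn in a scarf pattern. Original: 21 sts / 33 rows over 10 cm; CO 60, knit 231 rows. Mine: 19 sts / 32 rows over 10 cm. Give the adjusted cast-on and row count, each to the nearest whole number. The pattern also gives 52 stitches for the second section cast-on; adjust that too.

Stitches: 60 × 19/21 = 54.29 → 54.
Rows: 231 × 32/33 = 224.00 → 224.
second section cast-on: 52 × 19/21 = 47.05 → 47.

Cast on 54 stitches; work 224 rows; second section cast-on 47 stitches.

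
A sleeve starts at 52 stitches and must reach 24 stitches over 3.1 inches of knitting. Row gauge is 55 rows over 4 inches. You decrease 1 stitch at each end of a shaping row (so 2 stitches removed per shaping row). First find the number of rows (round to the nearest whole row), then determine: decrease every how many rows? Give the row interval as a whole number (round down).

Decrease every 3rd row.

Rows = 3.1 × 13.75 = 42.6 → 43 rows.
Stitches to remove: 28 → 14 shaping rows (at 2 st each).
43 / 14 = 3.07 → every 3 rows.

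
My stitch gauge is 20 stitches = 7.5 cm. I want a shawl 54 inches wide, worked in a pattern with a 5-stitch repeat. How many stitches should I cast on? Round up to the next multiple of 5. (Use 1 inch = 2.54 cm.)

54 in = 54 × 2.54 = 137.16 cm.
20 / 7.5 = 2.667 sts/cm.
137.16 × 2.667 = 365.76 sts.
→ 370.

Cast on 370 stitches.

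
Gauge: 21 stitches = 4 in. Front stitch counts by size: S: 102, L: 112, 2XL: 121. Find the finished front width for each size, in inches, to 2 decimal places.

S 19.43 inches; L 21.33 inches; 2XL 23.05 inches.

21/4 = 5.25 sts per in.
S: 102 / 5.25 = 19.429 → 19.43 in.
L: 112 / 5.25 = 21.333 → 21.33 in.
2XL: 121 / 5.25 = 23.048 → 23.05 in.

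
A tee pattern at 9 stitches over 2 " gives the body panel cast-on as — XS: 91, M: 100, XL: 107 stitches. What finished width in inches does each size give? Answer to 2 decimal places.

XS 20.22 inches; M 22.22 inches; XL 23.78 inches.

9/2 = 4.5 sts per in.
XS: 91 / 4.5 = 20.222 → 20.22 in.
M: 100 / 4.5 = 22.222 → 22.22 in.
XL: 107 / 4.5 = 23.778 → 23.78 in.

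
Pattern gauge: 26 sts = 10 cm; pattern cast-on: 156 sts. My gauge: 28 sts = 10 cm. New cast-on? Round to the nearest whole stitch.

Scale factor = 28 / 26 = 1.077.
156 × 28 / 26 = 168.00 sts.

CO 168 sts.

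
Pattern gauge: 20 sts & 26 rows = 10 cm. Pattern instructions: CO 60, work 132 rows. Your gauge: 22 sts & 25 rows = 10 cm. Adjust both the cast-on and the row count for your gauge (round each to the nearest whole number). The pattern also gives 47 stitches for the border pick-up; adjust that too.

Stitches: 60 × 22/20 = 66.00 → 66.
Rows: 132 × 25/26 = 126.92 → 127.
border pick-up: 47 × 22/20 = 51.70 → 52.

Cast on 66 stitches; work 127 rows; border pick-up 52 stitches.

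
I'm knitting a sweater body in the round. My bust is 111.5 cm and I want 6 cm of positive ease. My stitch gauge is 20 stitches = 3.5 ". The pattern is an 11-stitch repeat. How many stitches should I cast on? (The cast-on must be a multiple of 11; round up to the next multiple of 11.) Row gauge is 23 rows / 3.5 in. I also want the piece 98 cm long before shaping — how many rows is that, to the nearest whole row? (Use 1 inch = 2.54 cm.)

Finished = 111.5 + 6 = 117.5 cm.
117.5 cm × 1/2.54 = 46.26 inches.
20/3.5 = 5.714 sts per in; 46.26 × 5.714 = 264.34 sts.
Next multiple of 11 → 275.
98 cm = 38.58 inches; × 6.571 = 253.54 → 254 rows.

Cast on 275 stitches; work 254 rows.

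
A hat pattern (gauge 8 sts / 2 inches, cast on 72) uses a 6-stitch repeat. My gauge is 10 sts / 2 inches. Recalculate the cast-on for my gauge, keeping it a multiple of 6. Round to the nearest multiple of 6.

72 × 10 / 8 = 90.00.
Nearest multiple of 6: 90.

90 stitches.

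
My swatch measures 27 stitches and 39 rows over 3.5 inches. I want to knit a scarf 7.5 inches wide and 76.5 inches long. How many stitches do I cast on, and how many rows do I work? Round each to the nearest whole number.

Stitch gauge = 27/3.5 = 7.714 sts/in; 7.5 × 7.714 = 57.86 → 58 sts.
Row gauge = 39/3.5 = 11.143 rows/in; 76.5 × 11.143 = 852.43 → 852 rows.

Cast on 58 stitches and work 852 rows.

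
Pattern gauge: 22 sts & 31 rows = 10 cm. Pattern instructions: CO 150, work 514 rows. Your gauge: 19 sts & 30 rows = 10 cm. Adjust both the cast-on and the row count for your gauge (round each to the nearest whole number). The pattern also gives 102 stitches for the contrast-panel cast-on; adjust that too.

Cast on 130 stitches; work 497 rows; contrast-panel cast-on 88 stitches.

Stitches: 150 × 19/22 = 129.55 → 130.
Rows: 514 × 30/31 = 497.42 → 497.
contrast-panel cast-on: 102 × 19/22 = 88.09 → 88.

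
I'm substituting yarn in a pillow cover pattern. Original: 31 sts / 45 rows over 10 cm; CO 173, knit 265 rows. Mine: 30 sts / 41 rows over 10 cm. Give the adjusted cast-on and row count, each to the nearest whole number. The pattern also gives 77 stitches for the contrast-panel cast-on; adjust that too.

Cast on 167 stitches; work 241 rows; contrast-panel cast-on 75 stitches.

Stitches: 173 × 30/31 = 167.42 → 167.
Rows: 265 × 41/45 = 241.44 → 241.
contrast-panel cast-on: 77 × 30/31 = 74.52 → 75.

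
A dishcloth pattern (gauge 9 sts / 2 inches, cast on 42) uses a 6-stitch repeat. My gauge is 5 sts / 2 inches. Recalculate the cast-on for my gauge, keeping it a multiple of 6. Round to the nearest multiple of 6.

42 × 5 / 9 = 23.33.
Nearest multiple of 6: 24.

Cast on 24 stitches.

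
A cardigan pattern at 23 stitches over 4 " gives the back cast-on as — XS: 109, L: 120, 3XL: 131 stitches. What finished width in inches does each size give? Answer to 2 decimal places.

XS 18.96 inches; L 20.87 inches; 3XL 22.78 inches.

23/4 = 5.75 sts per in.
XS: 109 / 5.75 = 18.957 → 18.96 in.
L: 120 / 5.75 = 20.870 → 20.87 in.
3XL: 131 / 5.75 = 22.783 → 22.78 in.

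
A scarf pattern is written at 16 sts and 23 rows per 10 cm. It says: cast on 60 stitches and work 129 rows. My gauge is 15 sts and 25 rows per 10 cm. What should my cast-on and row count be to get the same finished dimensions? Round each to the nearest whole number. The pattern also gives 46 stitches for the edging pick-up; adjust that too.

Cast on 56 stitches; work 140 rows; edging pick-up 43 stitches.

Stitches: 60 × 15/16 = 56.25 → 56.
Rows: 129 × 25/23 = 140.22 → 140.
edging pick-up: 46 × 15/16 = 43.12 → 43.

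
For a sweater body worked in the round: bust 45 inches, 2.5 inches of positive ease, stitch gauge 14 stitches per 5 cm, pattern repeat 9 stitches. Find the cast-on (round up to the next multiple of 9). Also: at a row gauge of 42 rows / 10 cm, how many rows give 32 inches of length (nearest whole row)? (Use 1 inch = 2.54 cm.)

Finished = 45 + 2.5 = 47.5 inches.
47.5 inches × 2.54 = 120.65 cm.
14/5 = 2.8 sts per cm; 120.65 × 2.8 = 337.82 sts.
Next multiple of 9 → 342.
32 inches = 81.28 cm; × 4.2 = 341.38 → 341 rows.

Cast on 342 stitches; work 341 rows.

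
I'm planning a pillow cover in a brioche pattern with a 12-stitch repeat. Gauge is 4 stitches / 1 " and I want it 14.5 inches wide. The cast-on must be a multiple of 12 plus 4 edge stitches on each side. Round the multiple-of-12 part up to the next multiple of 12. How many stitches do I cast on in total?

4 / 1 = 4 sts per inch.
14.5 × 4 = 58.00 sts.
Less 8 edge sts → 50.00 for the repeat.
Next multiple of 12: 60.
Add back 8 edge sts → 68.

Cast on 68 stitches.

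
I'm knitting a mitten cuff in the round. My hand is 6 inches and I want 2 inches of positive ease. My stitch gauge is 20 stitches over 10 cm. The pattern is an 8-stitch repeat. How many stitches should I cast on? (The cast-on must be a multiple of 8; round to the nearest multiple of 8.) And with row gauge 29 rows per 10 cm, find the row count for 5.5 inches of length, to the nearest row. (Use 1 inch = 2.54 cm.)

Cast on 40 stitches; work 41 rows.

Finished = 6 + 2 = 8 inches.
8 inches × 2.54 = 20.32 cm.
20/10 = 2 sts per cm; 20.32 × 2 = 40.64 sts.
Nearest multiple of 8 → 40.
5.5 inches = 13.97 cm; × 2.9 = 40.51 → 41 rows.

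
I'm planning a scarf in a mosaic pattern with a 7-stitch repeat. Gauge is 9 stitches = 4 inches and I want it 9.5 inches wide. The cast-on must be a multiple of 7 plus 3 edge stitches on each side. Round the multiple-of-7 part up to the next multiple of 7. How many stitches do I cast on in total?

9 / 4 = 2.25 sts per inch.
9.5 × 2.25 = 21.38 sts.
Less 6 edge sts → 15.38 for the repeat.
Next multiple of 7: 21.
Add back 6 edge sts → 27.

Cast on 27 stitches.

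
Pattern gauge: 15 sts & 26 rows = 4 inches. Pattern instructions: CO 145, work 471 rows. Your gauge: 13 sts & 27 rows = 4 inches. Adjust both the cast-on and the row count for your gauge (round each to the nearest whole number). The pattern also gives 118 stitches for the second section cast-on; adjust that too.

Stitches: 145 × 13/15 = 125.67 → 126.
Rows: 471 × 27/26 = 489.12 → 489.
second section cast-on: 118 × 13/15 = 102.27 → 102.

Cast on 126 stitches; work 489 rows; second section cast-on 102 stitches.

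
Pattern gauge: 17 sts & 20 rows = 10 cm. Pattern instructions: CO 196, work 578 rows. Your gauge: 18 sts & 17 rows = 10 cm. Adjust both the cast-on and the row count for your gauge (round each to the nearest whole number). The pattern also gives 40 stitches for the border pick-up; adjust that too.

Stitches: 196 × 18/17 = 207.53 → 208.
Rows: 578 × 17/20 = 491.30 → 491.
border pick-up: 40 × 18/17 = 42.35 → 42.

Cast on 208 stitches; work 491 rows; border pick-up 42 stitches.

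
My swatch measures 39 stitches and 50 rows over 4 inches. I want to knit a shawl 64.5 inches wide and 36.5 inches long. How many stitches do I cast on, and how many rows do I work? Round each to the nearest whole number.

Stitch gauge = 39/4 = 9.75 sts/in; 64.5 × 9.75 = 628.88 → 629 sts.
Row gauge = 50/4 = 12.5 rows/in; 36.5 × 12.5 = 456.25 → 456 rows.

Cast on 629 stitches and work 456 rows.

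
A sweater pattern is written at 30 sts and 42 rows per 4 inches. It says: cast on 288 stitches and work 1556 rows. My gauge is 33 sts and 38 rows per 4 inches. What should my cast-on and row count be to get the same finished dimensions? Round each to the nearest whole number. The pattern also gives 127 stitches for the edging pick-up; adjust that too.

Stitches: 288 × 33/30 = 316.80 → 317.
Rows: 1556 × 38/42 = 1407.81 → 1408.
edging pick-up: 127 × 33/30 = 139.70 → 140.

Cast on 317 stitches; work 1408 rows; edging pick-up 140 stitches.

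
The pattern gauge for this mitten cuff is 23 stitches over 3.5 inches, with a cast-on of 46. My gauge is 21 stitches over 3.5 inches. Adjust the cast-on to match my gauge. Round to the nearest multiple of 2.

Scale factor = 21 / 23 = 0.913.
46 × 21 / 23 = 42.00 sts.

CO 42 sts.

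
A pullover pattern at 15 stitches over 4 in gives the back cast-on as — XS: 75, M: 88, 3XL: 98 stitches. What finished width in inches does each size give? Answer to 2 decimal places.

XS 20.00 inches; M 23.47 inches; 3XL 26.13 inches.

15/4 = 3.75 sts per in.
XS: 75 / 3.75 = 20.000 → 20.00 in.
M: 88 / 3.75 = 23.467 → 23.47 in.
3XL: 98 / 3.75 = 26.133 → 26.13 in.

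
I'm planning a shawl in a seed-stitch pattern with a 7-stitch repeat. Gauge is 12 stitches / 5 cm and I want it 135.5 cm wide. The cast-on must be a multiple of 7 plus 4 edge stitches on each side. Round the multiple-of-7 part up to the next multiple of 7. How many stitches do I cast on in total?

12 / 5 = 2.4 sts per cm.
135.5 × 2.4 = 325.20 sts.
Less 8 edge sts → 317.20 for the repeat.
Next multiple of 7: 322.
Add back 8 edge sts → 330.

330 stitches.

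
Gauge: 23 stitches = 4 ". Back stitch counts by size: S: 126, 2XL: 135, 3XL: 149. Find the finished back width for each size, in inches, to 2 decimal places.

S 21.91 inches; 2XL 23.48 inches; 3XL 25.91 inches.

23/4 = 5.75 sts per in.
S: 126 / 5.75 = 21.913 → 21.91 in.
2XL: 135 / 5.75 = 23.478 → 23.48 in.
3XL: 149 / 5.75 = 25.913 → 25.91 in.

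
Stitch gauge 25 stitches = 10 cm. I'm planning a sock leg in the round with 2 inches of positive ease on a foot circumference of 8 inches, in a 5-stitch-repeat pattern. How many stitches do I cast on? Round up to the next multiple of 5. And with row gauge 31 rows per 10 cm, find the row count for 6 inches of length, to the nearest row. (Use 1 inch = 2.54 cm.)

Finished = 8 + 2 = 10 inches.
10 inches × 2.54 = 25.40 cm.
25/10 = 2.5 sts per cm; 25.40 × 2.5 = 63.50 sts.
Next multiple of 5 → 65.
6 inches = 15.24 cm; × 3.1 = 47.24 → 47 rows.

Cast on 65 stitches; work 47 rows.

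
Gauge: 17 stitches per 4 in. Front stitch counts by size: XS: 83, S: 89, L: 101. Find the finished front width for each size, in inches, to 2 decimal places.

XS 19.53 inches; S 20.94 inches; L 23.76 inches.

17/4 = 4.25 sts per in.
XS: 83 / 4.25 = 19.529 → 19.53 in.
S: 89 / 4.25 = 20.941 → 20.94 in.
L: 101 / 4.25 = 23.765 → 23.76 in.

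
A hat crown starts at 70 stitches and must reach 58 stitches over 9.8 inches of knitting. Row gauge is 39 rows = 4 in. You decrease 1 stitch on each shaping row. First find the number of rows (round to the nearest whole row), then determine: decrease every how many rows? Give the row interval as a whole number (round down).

Decrease every 8th row.

Rows = 9.8 × 9.75 = 95.6 → 96 rows.
Stitches to remove: 12 → 12 shaping rows (at 1 st each).
96 / 12 = 8.00 → every 8 rows.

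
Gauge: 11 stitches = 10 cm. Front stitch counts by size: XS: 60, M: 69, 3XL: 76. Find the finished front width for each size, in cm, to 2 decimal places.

XS 54.55 cm; M 62.73 cm; 3XL 69.09 cm.

11/10 = 1.1 sts per cm.
XS: 60 / 1.1 = 54.545 → 54.55 cm.
M: 69 / 1.1 = 62.727 → 62.73 cm.
3XL: 76 / 1.1 = 69.091 → 69.09 cm.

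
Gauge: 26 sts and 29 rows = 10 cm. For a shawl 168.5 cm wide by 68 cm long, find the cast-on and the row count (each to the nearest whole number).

Cast on 438 stitches and work 197 rows.

Stitch gauge = 26/10 = 2.6 sts/cm; 168.5 × 2.6 = 438.10 → 438 sts.
Row gauge = 29/10 = 2.9 rows/cm; 68 × 2.9 = 197.20 → 197 rows.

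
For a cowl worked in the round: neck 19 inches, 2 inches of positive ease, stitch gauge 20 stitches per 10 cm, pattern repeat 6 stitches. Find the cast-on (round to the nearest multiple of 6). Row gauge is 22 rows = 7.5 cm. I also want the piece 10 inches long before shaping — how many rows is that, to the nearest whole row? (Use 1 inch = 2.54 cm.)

Cast on 108 stitches; work 75 rows.

Finished = 19 + 2 = 21 inches.
21 inches × 2.54 = 53.34 cm.
20/10 = 2 sts per cm; 53.34 × 2 = 106.68 sts.
Nearest multiple of 6 → 108.
10 inches = 25.40 cm; × 2.933 = 74.51 → 75 rows.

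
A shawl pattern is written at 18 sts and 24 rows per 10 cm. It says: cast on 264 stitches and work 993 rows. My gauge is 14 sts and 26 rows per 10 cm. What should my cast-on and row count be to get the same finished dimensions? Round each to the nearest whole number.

Stitches: 264 × 14/18 = 205.33 → 205.
Rows: 993 × 26/24 = 1075.75 → 1076.

Cast on 205 stitches; work 1076 rows.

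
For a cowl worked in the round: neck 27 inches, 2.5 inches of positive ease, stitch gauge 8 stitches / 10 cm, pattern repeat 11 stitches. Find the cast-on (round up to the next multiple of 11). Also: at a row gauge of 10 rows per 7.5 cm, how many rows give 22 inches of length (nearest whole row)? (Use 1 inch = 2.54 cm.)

Cast on 66 stitches; work 75 rows.

Finished = 27 + 2.5 = 29.5 inches.
29.5 inches × 2.54 = 74.93 cm.
8/10 = 0.8 sts per cm; 74.93 × 0.8 = 59.94 sts.
Next multiple of 11 → 66.
22 inches = 55.88 cm; × 1.333 = 74.51 → 75 rows.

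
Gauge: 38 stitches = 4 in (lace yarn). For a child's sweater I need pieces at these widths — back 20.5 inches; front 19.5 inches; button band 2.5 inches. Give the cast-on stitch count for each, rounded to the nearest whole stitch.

Rate = 38/4 = 9.5 sts per in.
back: 20.5 × 9.5 = 194.75 → 195.
front: 19.5 × 9.5 = 185.25 → 185.
button band: 2.5 × 9.5 = 23.75 → 24.

back 195; front 185; button band 24.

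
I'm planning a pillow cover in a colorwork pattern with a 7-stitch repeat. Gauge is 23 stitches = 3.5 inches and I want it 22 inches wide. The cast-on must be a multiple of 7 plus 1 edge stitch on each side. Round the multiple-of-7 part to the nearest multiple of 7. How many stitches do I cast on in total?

23 / 3.5 = 6.571 sts per inch.
22 × 6.571 = 144.57 sts.
Less 2 edge sts → 142.57 for the repeat.
Nearest multiple of 7: 140.
Add back 2 edge sts → 142.

142 stitches.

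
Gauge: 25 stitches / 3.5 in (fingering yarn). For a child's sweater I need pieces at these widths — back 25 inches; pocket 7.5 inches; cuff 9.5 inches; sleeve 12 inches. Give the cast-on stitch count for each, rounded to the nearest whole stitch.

back 179; pocket 54; cuff 68; sleeve 86.

Rate = 25/3.5 = 7.143 sts per in.
back: 25 × 7.143 = 178.57 → 179.
pocket: 7.5 × 7.143 = 53.57 → 54.
cuff: 9.5 × 7.143 = 67.86 → 68.
sleeve: 12 × 7.143 = 85.71 → 86.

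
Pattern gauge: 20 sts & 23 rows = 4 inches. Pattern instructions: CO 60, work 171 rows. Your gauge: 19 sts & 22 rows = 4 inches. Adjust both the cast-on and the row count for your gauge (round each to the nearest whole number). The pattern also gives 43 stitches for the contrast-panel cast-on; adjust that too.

Stitches: 60 × 19/20 = 57.00 → 57.
Rows: 171 × 22/23 = 163.57 → 164.
contrast-panel cast-on: 43 × 19/20 = 40.85 → 41.

Cast on 57 stitches; work 164 rows; contrast-panel cast-on 41 stitches.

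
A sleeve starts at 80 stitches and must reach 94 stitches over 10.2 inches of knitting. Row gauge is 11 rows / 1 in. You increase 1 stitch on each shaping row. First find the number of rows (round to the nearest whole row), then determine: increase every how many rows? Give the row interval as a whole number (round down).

Rows = 10.2 × 11 = 112.2 → 112 rows.
Stitches to add: 14 → 14 shaping rows (at 1 st each).
112 / 14 = 8.00 → every 8 rows.

Increase every 8th row.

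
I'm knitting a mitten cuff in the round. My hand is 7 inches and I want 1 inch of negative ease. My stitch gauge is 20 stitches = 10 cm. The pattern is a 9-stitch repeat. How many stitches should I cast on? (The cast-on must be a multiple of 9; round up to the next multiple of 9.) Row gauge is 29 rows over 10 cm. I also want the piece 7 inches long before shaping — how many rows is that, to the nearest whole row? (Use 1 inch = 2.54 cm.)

Cast on 36 stitches; work 52 rows.

Finished = 7 − 1 = 6 inches.
6 inches × 2.54 = 15.24 cm.
20/10 = 2 sts per cm; 15.24 × 2 = 30.48 sts.
Next multiple of 9 → 36.
7 inches = 17.78 cm; × 2.9 = 51.56 → 52 rows.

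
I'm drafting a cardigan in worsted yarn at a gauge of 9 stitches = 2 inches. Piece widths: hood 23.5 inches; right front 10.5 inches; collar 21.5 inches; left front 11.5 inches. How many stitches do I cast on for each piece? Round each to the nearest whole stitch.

hood 106; right front 47; collar 97; left front 52.

Rate = 9/2 = 4.5 sts per in.
hood: 23.5 × 4.5 = 105.75 → 106.
right front: 10.5 × 4.5 = 47.25 → 47.
collar: 21.5 × 4.5 = 96.75 → 97.
left front: 11.5 × 4.5 = 51.75 → 52.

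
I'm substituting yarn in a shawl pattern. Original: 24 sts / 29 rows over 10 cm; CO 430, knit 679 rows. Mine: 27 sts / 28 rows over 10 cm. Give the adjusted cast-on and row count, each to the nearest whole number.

Stitches: 430 × 27/24 = 483.75 → 484.
Rows: 679 × 28/29 = 655.59 → 656.

Cast on 484 stitches; work 656 rows.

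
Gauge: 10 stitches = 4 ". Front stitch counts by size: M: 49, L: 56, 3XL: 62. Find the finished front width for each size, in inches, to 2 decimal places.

M 19.60 inches; L 22.40 inches; 3XL 24.80 inches.

10/4 = 2.5 sts per in.
M: 49 / 2.5 = 19.600 → 19.60 in.
L: 56 / 2.5 = 22.400 → 22.40 in.
3XL: 62 / 2.5 = 24.800 → 24.80 in.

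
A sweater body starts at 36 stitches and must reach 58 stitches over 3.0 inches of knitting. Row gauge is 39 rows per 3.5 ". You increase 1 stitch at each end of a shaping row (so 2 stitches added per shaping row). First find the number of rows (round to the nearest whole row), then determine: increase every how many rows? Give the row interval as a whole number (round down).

Rows = 3.0 × 11.143 = 33.4 → 33 rows.
Stitches to add: 22 → 11 shaping rows (at 2 st each).
33 / 11 = 3.00 → every 3 rows.

Increase every 3rd row.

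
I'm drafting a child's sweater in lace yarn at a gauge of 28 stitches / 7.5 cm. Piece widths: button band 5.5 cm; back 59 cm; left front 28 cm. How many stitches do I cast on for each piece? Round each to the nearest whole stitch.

Rate = 28/7.5 = 3.733 sts per cm.
button band: 5.5 × 3.733 = 20.53 → 21.
back: 59 × 3.733 = 220.27 → 220.
left front: 28 × 3.733 = 104.53 → 105.

button band 21; back 220; left front 105.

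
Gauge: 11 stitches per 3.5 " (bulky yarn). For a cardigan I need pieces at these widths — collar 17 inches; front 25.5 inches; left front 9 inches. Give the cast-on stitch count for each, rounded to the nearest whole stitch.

Rate = 11/3.5 = 3.143 sts per in.
collar: 17 × 3.143 = 53.43 → 53.
front: 25.5 × 3.143 = 80.14 → 80.
left front: 9 × 3.143 = 28.29 → 28.

collar 53; front 80; left front 28.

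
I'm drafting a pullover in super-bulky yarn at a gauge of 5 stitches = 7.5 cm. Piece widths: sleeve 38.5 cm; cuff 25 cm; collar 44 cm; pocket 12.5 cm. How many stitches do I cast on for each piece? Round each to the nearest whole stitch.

sleeve 26; cuff 17; collar 29; pocket 8.

Rate = 5/7.5 = 0.667 sts per cm.
sleeve: 38.5 × 0.667 = 25.67 → 26.
cuff: 25 × 0.667 = 16.67 → 17.
collar: 44 × 0.667 = 29.33 → 29.
pocket: 12.5 × 0.667 = 8.33 → 8.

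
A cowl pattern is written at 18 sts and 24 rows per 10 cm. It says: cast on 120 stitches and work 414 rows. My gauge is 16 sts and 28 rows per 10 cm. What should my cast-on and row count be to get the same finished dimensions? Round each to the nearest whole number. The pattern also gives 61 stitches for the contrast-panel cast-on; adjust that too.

Cast on 107 stitches; work 483 rows; contrast-panel cast-on 54 stitches.

Stitches: 120 × 16/18 = 106.67 → 107.
Rows: 414 × 28/24 = 483.00 → 483.
contrast-panel cast-on: 61 × 16/18 = 54.22 → 54.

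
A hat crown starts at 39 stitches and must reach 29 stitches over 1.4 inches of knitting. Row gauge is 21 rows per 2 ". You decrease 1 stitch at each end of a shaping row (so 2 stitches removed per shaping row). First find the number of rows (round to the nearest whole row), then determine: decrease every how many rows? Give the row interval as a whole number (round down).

Decrease every 3rd row.

Rows = 1.4 × 10.5 = 14.7 → 15 rows.
Stitches to remove: 10 → 5 shaping rows (at 2 st each).
15 / 5 = 3.00 → every 3 rows.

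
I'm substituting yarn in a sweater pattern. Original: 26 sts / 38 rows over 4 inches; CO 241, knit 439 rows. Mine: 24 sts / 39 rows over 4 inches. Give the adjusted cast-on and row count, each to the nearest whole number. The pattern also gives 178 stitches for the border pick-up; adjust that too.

Cast on 222 stitches; work 451 rows; border pick-up 164 stitches.

Stitches: 241 × 24/26 = 222.46 → 222.
Rows: 439 × 39/38 = 450.55 → 451.
border pick-up: 178 × 24/26 = 164.31 → 164.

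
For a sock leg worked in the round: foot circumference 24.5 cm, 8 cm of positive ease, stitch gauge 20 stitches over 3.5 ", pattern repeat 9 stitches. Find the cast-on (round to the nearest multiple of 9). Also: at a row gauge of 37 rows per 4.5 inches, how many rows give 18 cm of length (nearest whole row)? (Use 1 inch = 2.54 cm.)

Cast on 72 stitches; work 58 rows.

Finished = 24.5 + 8 = 32.5 cm.
32.5 cm × 1/2.54 = 12.80 inches.
20/3.5 = 5.714 sts per in; 12.80 × 5.714 = 73.12 sts.
Nearest multiple of 9 → 72.
18 cm = 7.09 inches; × 8.222 = 58.27 → 58 rows.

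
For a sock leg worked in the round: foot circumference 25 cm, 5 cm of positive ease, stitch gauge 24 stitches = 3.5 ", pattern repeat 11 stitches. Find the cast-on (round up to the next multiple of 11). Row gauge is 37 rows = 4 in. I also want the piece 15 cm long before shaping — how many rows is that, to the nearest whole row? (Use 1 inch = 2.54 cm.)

Cast on 88 stitches; work 55 rows.

Finished = 25 + 5 = 30 cm.
30 cm × 1/2.54 = 11.81 inches.
24/3.5 = 6.857 sts per in; 11.81 × 6.857 = 80.99 sts.
Next multiple of 11 → 88.
15 cm = 5.91 inches; × 9.25 = 54.63 → 55 rows.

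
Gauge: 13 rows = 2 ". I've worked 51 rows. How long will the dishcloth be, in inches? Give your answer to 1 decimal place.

7.8 inches.

13 rows / 2 inch = 6.5 rows per inch.
51 / 6.5 = 7.85 inches.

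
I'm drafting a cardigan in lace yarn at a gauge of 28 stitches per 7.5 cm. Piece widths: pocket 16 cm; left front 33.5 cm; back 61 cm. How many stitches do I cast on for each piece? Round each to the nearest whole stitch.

Rate = 28/7.5 = 3.733 sts per cm.
pocket: 16 × 3.733 = 59.73 → 60.
left front: 33.5 × 3.733 = 125.07 → 125.
back: 61 × 3.733 = 227.73 → 228.

pocket 60; left front 125; back 228.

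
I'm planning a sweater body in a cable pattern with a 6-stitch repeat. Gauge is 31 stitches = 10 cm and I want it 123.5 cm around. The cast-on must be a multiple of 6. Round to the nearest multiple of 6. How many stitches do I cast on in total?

384 stitches.

31 / 10 = 3.1 sts per cm.
123.5 × 3.1 = 382.85 sts.
Nearest multiple of 6: 384.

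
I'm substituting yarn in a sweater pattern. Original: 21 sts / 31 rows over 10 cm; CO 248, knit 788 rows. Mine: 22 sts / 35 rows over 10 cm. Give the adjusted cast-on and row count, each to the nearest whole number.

Stitches: 248 × 22/21 = 259.81 → 260.
Rows: 788 × 35/31 = 889.68 → 890.

Cast on 260 stitches; work 890 rows.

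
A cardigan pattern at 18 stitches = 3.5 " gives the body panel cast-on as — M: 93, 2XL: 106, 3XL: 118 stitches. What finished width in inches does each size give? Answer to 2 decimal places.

18/3.5 = 5.143 sts per in.
M: 93 / 5.143 = 18.083 → 18.08 in.
2XL: 106 / 5.143 = 20.611 → 20.61 in.
3XL: 118 / 5.143 = 22.944 → 22.94 in.

M 18.08 inches; 2XL 20.61 inches; 3XL 22.94 inches.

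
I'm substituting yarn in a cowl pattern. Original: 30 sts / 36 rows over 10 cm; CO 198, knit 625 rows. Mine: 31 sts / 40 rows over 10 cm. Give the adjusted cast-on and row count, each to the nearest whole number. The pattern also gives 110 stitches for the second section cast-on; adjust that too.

Stitches: 198 × 31/30 = 204.60 → 205.
Rows: 625 × 40/36 = 694.44 → 694.
second section cast-on: 110 × 31/30 = 113.67 → 114.

Cast on 205 stitches; work 694 rows; second section cast-on 114 stitches.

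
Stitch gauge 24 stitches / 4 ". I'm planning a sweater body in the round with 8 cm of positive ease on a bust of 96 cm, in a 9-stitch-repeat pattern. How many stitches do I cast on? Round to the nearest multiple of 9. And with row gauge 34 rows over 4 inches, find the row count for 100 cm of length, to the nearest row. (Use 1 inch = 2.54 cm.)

Finished = 96 + 8 = 104 cm.
104 cm × 1/2.54 = 40.94 inches.
24/4 = 6 sts per in; 40.94 × 6 = 245.67 sts.
Nearest multiple of 9 → 243.
100 cm = 39.37 inches; × 8.5 = 334.65 → 335 rows.

Cast on 243 stitches; work 335 rows.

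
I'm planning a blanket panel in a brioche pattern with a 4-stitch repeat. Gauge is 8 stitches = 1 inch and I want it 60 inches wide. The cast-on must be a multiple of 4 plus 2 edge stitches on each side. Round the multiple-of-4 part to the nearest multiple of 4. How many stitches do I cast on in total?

8 / 1 = 8 sts per inch.
60 × 8 = 480.00 sts.
Less 4 edge sts → 476.00 for the repeat.
Nearest multiple of 4: 476.
Add back 4 edge sts → 480.

Cast on 480 stitches.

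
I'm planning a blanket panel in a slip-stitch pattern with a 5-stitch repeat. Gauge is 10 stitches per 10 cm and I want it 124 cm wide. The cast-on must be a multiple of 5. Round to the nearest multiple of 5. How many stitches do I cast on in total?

Cast on 125 stitches.

10 / 10 = 1 sts per cm.
124 × 1 = 124.00 sts.
Nearest multiple of 5: 125.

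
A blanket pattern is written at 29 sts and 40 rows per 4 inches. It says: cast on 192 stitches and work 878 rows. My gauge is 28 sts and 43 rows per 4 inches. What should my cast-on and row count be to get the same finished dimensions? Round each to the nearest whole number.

Cast on 185 stitches; work 944 rows.

Stitches: 192 × 28/29 = 185.38 → 185.
Rows: 878 × 43/40 = 943.85 → 944.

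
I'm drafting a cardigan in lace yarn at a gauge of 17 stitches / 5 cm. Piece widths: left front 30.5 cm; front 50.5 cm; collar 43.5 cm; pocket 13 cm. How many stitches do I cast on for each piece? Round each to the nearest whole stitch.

left front 104; front 172; collar 148; pocket 44.

Rate = 17/5 = 3.4 sts per cm.
left front: 30.5 × 3.4 = 103.70 → 104.
front: 50.5 × 3.4 = 171.70 → 172.
collar: 43.5 × 3.4 = 147.90 → 148.
pocket: 13 × 3.4 = 44.20 → 44.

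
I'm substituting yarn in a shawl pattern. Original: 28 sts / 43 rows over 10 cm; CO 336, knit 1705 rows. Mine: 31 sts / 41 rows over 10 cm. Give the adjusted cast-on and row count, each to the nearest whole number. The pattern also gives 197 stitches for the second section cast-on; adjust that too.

Stitches: 336 × 31/28 = 372.00 → 372.
Rows: 1705 × 41/43 = 1625.70 → 1626.
second section cast-on: 197 × 31/28 = 218.11 → 218.

Cast on 372 stitches; work 1626 rows; second section cast-on 218 stitches.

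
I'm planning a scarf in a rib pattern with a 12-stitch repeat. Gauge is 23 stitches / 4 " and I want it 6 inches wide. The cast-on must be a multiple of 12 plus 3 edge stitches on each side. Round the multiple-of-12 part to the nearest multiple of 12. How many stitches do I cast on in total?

23 / 4 = 5.75 sts per inch.
6 × 5.75 = 34.50 sts.
Less 6 edge sts → 28.50 for the repeat.
Nearest multiple of 12: 24.
Add back 6 edge sts → 30.

Cast on 30 stitches.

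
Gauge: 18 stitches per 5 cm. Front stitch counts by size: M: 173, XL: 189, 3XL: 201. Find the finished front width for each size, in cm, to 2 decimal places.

18/5 = 3.6 sts per cm.
M: 173 / 3.6 = 48.056 → 48.06 cm.
XL: 189 / 3.6 = 52.500 → 52.50 cm.
3XL: 201 / 3.6 = 55.833 → 55.83 cm.

M 48.06 cm; XL 52.50 cm; 3XL 55.83 cm.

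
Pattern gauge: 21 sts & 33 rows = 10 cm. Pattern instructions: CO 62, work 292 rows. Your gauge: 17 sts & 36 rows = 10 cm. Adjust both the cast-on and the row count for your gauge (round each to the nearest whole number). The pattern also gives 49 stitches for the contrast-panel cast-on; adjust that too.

Stitches: 62 × 17/21 = 50.19 → 50.
Rows: 292 × 36/33 = 318.55 → 319.
contrast-panel cast-on: 49 × 17/21 = 39.67 → 40.

Cast on 50 stitches; work 319 rows; contrast-panel cast-on 40 stitches.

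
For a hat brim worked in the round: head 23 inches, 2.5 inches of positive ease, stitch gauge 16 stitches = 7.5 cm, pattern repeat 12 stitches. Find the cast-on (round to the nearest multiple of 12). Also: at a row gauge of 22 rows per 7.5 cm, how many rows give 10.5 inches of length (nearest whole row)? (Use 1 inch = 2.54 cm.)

Finished = 23 + 2.5 = 25.5 inches.
25.5 inches × 2.54 = 64.77 cm.
16/7.5 = 2.133 sts per cm; 64.77 × 2.133 = 138.18 sts.
Nearest multiple of 12 → 144.
10.5 inches = 26.67 cm; × 2.933 = 78.23 → 78 rows.

Cast on 144 stitches; work 78 rows.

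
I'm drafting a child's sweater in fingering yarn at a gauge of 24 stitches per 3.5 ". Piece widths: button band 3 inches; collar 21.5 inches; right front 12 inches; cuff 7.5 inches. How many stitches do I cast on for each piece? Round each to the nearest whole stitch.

button band 21; collar 147; right front 82; cuff 51.

Rate = 24/3.5 = 6.857 sts per in.
button band: 3 × 6.857 = 20.57 → 21.
collar: 21.5 × 6.857 = 147.43 → 147.
right front: 12 × 6.857 = 82.29 → 82.
cuff: 7.5 × 6.857 = 51.43 → 51.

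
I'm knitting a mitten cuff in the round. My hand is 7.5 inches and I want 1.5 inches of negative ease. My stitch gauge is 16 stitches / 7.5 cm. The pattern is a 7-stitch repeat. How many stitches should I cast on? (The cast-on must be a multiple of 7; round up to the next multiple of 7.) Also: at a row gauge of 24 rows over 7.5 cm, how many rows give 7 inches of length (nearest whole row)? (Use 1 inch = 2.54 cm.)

Finished = 7.5 − 1.5 = 6 inches.
6 inches × 2.54 = 15.24 cm.
16/7.5 = 2.133 sts per cm; 15.24 × 2.133 = 32.51 sts.
Next multiple of 7 → 35.
7 inches = 17.78 cm; × 3.2 = 56.90 → 57 rows.

Cast on 35 stitches; work 57 rows.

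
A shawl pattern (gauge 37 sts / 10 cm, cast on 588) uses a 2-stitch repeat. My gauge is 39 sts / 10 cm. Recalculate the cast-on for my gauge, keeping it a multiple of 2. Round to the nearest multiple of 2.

Cast on 620 stitches.

588 × 39 / 37 = 619.78.
Nearest multiple of 2: 620.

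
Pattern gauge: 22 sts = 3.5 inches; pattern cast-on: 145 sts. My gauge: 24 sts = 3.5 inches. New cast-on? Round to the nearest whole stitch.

Scale factor = 24 / 22 = 1.091.
145 × 24 / 22 = 158.18 sts.
→ 158 sts.

158 stitches.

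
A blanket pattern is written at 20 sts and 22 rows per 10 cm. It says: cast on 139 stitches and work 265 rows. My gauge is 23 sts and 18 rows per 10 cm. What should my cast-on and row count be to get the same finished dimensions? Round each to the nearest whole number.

Cast on 160 stitches; work 217 rows.

Stitches: 139 × 23/20 = 159.85 → 160.
Rows: 265 × 18/22 = 216.82 → 217.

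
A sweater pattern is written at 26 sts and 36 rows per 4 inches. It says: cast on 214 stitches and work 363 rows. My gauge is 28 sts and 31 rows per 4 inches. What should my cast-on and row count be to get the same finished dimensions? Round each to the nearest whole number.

Stitches: 214 × 28/26 = 230.46 → 230.
Rows: 363 × 31/36 = 312.58 → 313.

Cast on 230 stitches; work 313 rows.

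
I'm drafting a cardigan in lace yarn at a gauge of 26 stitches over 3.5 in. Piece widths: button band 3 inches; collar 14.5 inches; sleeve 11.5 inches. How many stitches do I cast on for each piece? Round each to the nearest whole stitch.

button band 22; collar 108; sleeve 85.

Rate = 26/3.5 = 7.429 sts per in.
button band: 3 × 7.429 = 22.29 → 22.
collar: 14.5 × 7.429 = 107.71 → 108.
sleeve: 11.5 × 7.429 = 85.43 → 85.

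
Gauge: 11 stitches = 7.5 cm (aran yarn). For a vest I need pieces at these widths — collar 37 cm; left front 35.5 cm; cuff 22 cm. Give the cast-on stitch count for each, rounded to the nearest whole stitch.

Rate = 11/7.5 = 1.467 sts per cm.
collar: 37 × 1.467 = 54.27 → 54.
left front: 35.5 × 1.467 = 52.07 → 52.
cuff: 22 × 1.467 = 32.27 → 32.

collar 54; left front 52; cuff 32.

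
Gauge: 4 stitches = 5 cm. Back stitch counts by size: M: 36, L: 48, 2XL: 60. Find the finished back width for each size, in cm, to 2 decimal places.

4/5 = 0.8 sts per cm.
M: 36 / 0.8 = 45.000 → 45.00 cm.
L: 48 / 0.8 = 60.000 → 60.00 cm.
2XL: 60 / 0.8 = 75.000 → 75.00 cm.

M 45.00 cm; L 60.00 cm; 2XL 75.00 cm.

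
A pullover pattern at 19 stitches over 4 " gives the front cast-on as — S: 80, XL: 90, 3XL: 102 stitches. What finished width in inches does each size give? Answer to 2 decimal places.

S 16.84 inches; XL 18.95 inches; 3XL 21.47 inches.

19/4 = 4.75 sts per in.
S: 80 / 4.75 = 16.842 → 16.84 in.
XL: 90 / 4.75 = 18.947 → 18.95 in.
3XL: 102 / 4.75 = 21.474 → 21.47 in.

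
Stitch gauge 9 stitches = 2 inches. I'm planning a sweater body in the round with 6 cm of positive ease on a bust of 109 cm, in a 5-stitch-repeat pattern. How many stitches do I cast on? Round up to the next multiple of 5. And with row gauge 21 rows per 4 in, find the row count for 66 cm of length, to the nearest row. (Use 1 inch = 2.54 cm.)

Finished = 109 + 6 = 115 cm.
115 cm × 1/2.54 = 45.28 inches.
9/2 = 4.5 sts per in; 45.28 × 4.5 = 203.74 sts.
Next multiple of 5 → 205.
66 cm = 25.98 inches; × 5.25 = 136.42 → 136 rows.

Cast on 205 stitches; work 136 rows.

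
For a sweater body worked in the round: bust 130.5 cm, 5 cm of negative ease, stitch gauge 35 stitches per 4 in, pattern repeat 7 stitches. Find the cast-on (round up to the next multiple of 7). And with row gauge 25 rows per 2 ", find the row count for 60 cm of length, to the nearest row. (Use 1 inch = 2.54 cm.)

Cast on 434 stitches; work 295 rows.

Finished = 130.5 − 5 = 125.5 cm.
125.5 cm × 1/2.54 = 49.41 inches.
35/4 = 8.75 sts per in; 49.41 × 8.75 = 432.33 sts.
Next multiple of 7 → 434.
60 cm = 23.62 inches; × 12.5 = 295.28 → 295 rows.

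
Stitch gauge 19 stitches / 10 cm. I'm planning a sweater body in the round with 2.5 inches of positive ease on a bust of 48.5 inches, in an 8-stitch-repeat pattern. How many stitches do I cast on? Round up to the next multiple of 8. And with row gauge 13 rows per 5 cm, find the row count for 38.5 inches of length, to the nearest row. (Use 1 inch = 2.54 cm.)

Finished = 48.5 + 2.5 = 51 inches.
51 inches × 2.54 = 129.54 cm.
19/10 = 1.9 sts per cm; 129.54 × 1.9 = 246.13 sts.
Next multiple of 8 → 248.
38.5 inches = 97.79 cm; × 2.6 = 254.25 → 254 rows.

Cast on 248 stitches; work 254 rows.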